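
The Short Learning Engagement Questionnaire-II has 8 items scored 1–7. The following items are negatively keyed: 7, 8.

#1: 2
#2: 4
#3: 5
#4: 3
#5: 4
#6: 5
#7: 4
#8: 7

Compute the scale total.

28

Raw sum = 34. Negatively keyed items: 7, 8; their raw sum = 11.
Each reversal replaces raw with 8 − raw, changing the total by 8 − 2·raw per item.
Total = 34 + 2·8 − 2·11 = 34 + 16 − 22 = 28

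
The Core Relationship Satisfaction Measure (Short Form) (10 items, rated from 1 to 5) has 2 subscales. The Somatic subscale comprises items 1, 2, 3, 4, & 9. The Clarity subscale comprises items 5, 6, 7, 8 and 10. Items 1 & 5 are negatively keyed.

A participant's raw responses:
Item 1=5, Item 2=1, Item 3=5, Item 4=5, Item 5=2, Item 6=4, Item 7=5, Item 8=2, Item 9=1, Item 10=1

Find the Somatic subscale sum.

Somatic items: 1, 2, 3, 4, 9.
Of these, item 1 is negatively keyed; reverse-coded value = 6 − response.
  item 1: 6 − 5 = 1
  item 2: 1
  item 3: 5
  item 4: 5
  item 9: 1
Sum = 1 + 1 + 5 + 5 + 1 = 13

13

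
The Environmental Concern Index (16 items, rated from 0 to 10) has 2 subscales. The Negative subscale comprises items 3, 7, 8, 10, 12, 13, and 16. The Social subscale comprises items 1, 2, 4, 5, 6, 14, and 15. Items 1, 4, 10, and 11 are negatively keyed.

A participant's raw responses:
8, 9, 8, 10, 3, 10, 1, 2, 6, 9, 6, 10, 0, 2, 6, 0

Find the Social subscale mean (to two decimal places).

4.57

Social items: 1, 2, 4, 5, 6, 14, 15.
Of these, items 1 and 4 are negatively keyed; on a 0–10 scale, reversed = 10 − raw.
  item 1: 10 − 8 = 2
  item 2: 9
  item 4: 10 − 10 = 0
  item 5: 3
  item 6: 10
  item 14: 2
  item 15: 6
Sum = 2 + 9 + 0 + 3 + 10 + 2 + 6 = 32
Mean = 32 / 7 = 4.57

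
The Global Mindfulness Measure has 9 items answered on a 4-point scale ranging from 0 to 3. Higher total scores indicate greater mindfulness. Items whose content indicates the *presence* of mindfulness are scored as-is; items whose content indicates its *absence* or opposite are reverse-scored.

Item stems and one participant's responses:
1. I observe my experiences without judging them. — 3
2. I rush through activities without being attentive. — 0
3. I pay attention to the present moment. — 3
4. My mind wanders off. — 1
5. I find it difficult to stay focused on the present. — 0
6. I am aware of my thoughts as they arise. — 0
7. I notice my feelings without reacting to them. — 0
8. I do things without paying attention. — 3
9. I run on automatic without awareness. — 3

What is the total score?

14

Items 2, 4, 5, 8, 9 describe the absence/opposite of mindfulness → reverse-score.
reverse-coded value = 3 − response.
  item 1: 3
  item 2: 3 − 0 = 3
  item 3: 3
  item 4: 3 − 1 = 2
  item 5: 3 − 0 = 3
  item 6: 0
  item 7: 0
  item 8: 3 − 3 = 0
  item 9: 3 − 3 = 0
Total = 3 + 3 + 3 + 2 + 3 + 0 + 0 + 0 + 0 = 14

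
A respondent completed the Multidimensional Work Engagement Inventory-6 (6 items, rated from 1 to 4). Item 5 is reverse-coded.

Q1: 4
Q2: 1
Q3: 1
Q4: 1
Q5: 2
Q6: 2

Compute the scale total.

Raw sum = 11. Reverse-coded items: 5; their raw sum = 2.
Each reversal replaces raw with 5 − raw, changing the total by 5 − 2·raw per item.
Total = 11 + 1·5 − 2·2 = 11 + 5 − 4 = 12

12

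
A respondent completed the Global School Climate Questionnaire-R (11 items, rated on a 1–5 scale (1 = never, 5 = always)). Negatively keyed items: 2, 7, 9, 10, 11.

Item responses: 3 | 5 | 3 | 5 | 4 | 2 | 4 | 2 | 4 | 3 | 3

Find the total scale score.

Raw sum = 38. Negatively keyed items: 2, 7, 9, 10, 11; their raw sum = 19.
Each reversal replaces raw with 6 − raw, changing the total by 6 − 2·raw per item.
Total = 38 + 5·6 − 2·19 = 38 + 30 − 38 = 30

30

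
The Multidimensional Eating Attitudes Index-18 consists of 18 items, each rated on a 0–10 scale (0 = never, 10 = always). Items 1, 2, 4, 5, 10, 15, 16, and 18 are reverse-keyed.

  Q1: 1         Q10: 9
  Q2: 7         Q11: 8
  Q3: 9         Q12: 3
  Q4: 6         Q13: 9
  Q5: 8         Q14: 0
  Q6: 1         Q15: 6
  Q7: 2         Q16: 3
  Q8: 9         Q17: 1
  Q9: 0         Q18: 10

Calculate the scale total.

Raw sum = 92. Reverse-keyed items: 1, 2, 4, 5, 10, 15, 16, 18; their raw sum = 50.
Each reversal replaces raw with 10 − raw, changing the total by 10 − 2·raw per item.
Total = 92 + 8·10 − 2·50 = 92 + 80 − 100 = 72

72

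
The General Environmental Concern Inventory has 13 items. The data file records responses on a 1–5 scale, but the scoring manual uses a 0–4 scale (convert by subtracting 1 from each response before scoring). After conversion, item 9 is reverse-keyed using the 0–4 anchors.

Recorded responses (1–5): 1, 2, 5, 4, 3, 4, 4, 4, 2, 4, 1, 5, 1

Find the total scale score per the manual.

29

Convert to 0–4: 0, 1, 4, 3, 2, 3, 3, 3, 1, 3, 0, 4, 0
Reverse-coded (reverse-coded value = 4 − response):
  item 9: 4 − 1 = 3
Scored: 0, 1, 4, 3, 2, 3, 3, 3, 3, 3, 0, 4, 0
Total = 29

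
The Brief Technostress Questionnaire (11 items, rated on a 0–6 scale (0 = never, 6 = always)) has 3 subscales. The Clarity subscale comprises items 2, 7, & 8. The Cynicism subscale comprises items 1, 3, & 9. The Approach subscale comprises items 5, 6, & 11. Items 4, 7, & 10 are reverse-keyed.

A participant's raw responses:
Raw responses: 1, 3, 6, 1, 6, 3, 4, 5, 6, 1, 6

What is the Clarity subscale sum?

10

Clarity items: 2, 7, 8.
Of these, item 7 is reverse-keyed; reversed = (0+6) − raw = 6 − raw.
  item 2: 3
  item 7: 6 − 4 = 2
  item 8: 5
Sum = 3 + 2 + 5 = 10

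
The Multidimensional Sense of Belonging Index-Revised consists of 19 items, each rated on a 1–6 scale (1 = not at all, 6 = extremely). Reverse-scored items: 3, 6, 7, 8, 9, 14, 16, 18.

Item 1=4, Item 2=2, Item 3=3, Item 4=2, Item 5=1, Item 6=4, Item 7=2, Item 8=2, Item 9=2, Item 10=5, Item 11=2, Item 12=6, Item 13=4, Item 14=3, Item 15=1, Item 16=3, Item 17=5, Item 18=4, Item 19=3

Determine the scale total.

68

Raw sum = 58. Reverse-scored items: 3, 6, 7, 8, 9, 14, 16, 18; their raw sum = 23.
Each reversal replaces raw with 7 − raw, changing the total by 7 − 2·raw per item.
Total = 58 + 8·7 − 2·23 = 58 + 56 − 46 = 68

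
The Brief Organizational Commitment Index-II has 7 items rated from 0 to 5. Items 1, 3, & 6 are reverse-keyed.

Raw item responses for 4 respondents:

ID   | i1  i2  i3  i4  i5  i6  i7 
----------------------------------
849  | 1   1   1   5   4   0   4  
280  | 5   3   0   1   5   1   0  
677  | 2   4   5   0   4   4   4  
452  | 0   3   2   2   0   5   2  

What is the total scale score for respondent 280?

Respondent 280 raw: 5, 3, 0, 1, 5, 1, 0.
Reverse-coded (reversed = (0+5) − raw = 5 − raw):
  item 1: 5 − 5 = 0
  item 2: 3
  item 3: 5 − 0 = 5
  item 4: 1
  item 5: 5
  item 6: 5 − 1 = 4
  item 7: 0
Sum = 0 + 3 + 5 + 1 + 5 + 4 + 0 = 18

18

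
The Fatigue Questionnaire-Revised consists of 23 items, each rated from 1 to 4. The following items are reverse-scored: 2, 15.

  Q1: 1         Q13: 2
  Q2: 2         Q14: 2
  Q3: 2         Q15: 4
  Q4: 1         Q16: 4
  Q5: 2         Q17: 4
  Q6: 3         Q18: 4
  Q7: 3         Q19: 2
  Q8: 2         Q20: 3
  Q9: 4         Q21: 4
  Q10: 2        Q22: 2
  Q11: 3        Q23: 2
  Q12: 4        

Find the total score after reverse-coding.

60

Reversing items 2 & 15 with 5 − raw:
Total = 1 + (5−2) + 2 + 1 + 2 + 3 + 3 + 2 + 4 + 2 + 3 + 4 + 2 + 2 + (5−4) + 4 + 4 + 4 + 2 + 3 + 4 + 2 + 2
      = 1 + 3 + 2 + 1 + 2 + 3 + 3 + 2 + 4 + 2 + 3 + 4 + 2 + 2 + 1 + 4 + 4 + 4 + 2 + 3 + 4 + 2 + 2 = 60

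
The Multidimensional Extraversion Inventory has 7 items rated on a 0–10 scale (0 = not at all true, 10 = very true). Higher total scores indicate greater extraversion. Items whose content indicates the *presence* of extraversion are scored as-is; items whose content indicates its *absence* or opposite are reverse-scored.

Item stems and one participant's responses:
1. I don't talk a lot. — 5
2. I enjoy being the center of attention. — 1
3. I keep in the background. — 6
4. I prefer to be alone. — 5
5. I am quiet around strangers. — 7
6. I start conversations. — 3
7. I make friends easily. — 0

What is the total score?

Items 1, 3, 4, 5 describe the absence/opposite of extraversion → reverse-score.
on a 0–10 scale, reversed = 10 − raw.
  item 1: 10 − 5 = 5
  item 2: 1
  item 3: 10 − 6 = 4
  item 4: 10 − 5 = 5
  item 5: 10 − 7 = 3
  item 6: 3
  item 7: 0
Total = 5 + 1 + 4 + 5 + 3 + 3 + 0 = 21

21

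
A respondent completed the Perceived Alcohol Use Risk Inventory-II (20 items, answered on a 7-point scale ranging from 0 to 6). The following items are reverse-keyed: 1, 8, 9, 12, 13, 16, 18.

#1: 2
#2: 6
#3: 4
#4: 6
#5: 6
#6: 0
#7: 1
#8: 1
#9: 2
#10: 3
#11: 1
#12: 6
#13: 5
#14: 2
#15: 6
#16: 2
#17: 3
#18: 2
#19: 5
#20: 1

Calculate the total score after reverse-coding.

66

Apply reverse scoring (on a 0–6 scale, reversed = 6 − raw):
  item 1: 6 − 2 = 4
  item 8: 6 − 1 = 5
  item 9: 6 − 2 = 4
  item 12: 6 − 6 = 0
  item 13: 6 − 5 = 1
  item 16: 6 − 2 = 4
  item 18: 6 − 2 = 4
Scored responses: 4, 6, 4, 6, 6, 0, 1, 5, 4, 3, 1, 0, 1, 2, 6, 4, 3, 4, 5, 1
Total = 4 + 6 + 4 + 6 + 6 + 0 + 1 + 5 + 4 + 3 + 1 + 0 + 1 + 2 + 6 + 4 + 3 + 4 + 5 + 1 = 66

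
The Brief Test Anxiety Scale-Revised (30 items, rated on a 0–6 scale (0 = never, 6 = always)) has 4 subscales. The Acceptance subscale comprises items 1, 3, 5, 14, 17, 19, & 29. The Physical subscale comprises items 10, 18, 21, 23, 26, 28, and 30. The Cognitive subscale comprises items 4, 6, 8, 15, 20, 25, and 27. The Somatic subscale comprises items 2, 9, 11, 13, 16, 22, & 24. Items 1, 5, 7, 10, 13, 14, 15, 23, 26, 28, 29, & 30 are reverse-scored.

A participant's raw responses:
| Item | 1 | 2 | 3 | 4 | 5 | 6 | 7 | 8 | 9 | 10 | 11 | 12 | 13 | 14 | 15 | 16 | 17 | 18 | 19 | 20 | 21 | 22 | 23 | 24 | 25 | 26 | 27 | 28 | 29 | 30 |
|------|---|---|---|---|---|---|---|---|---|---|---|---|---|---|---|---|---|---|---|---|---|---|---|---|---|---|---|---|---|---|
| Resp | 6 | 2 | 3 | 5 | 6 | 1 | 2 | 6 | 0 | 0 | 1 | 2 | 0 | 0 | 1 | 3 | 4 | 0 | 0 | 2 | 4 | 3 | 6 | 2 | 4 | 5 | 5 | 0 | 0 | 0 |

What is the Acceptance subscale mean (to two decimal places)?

2.71

Acceptance items: 1, 3, 5, 14, 17, 19, 29.
Of these, items 1, 5, 14, and 29 are reverse-scored; on a 0–6 scale, reversed = 6 − raw.
  item 1: 6 − 6 = 0
  item 3: 3
  item 5: 6 − 6 = 0
  item 14: 6 − 0 = 6
  item 17: 4
  item 19: 0
  item 29: 6 − 0 = 6
Sum = 0 + 3 + 0 + 6 + 4 + 0 + 6 = 19
Mean = 19 / 7 = 2.71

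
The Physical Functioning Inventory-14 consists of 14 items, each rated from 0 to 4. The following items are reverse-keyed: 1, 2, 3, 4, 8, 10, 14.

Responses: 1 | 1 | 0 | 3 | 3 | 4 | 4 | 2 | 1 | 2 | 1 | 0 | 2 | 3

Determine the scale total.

31

Raw sum = 27. Reverse-keyed items: 1, 2, 3, 4, 8, 10, 14; their raw sum = 12.
Each reversal replaces raw with 4 − raw, changing the total by 4 − 2·raw per item.
Total = 27 + 7·4 − 2·12 = 27 + 28 − 24 = 31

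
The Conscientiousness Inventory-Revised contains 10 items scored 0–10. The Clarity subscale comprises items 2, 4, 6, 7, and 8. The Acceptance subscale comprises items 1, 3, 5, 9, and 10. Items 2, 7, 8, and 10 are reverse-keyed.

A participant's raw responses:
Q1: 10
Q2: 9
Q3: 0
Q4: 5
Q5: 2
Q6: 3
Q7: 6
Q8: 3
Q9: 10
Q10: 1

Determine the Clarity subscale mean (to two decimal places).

4.00

Clarity items: 2, 4, 6, 7, 8.
Of these, items 2, 7 and 8 are reverse-keyed; on a 0–10 scale, reversed = 10 − raw.
  item 2: 10 − 9 = 1
  item 4: 5
  item 6: 3
  item 7: 10 − 6 = 4
  item 8: 10 − 3 = 7
Sum = 1 + 5 + 3 + 4 + 7 = 20
Mean = 20 / 5 = 4.00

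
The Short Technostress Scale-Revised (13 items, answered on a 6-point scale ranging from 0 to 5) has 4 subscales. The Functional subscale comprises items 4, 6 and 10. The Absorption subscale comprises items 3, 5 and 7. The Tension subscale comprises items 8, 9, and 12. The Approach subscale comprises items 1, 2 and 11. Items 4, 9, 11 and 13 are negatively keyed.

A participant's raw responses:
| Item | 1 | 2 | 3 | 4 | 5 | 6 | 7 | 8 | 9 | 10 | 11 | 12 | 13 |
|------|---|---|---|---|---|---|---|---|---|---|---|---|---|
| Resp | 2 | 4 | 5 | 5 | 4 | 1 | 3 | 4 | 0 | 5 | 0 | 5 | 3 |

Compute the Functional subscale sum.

Functional items: 4, 6, 10.
Of these, item 4 is negatively keyed; on a 0–5 scale, reversed = 5 − raw.
  item 4: 5 − 5 = 0
  item 6: 1
  item 10: 5
Sum = 0 + 1 + 5 = 6

6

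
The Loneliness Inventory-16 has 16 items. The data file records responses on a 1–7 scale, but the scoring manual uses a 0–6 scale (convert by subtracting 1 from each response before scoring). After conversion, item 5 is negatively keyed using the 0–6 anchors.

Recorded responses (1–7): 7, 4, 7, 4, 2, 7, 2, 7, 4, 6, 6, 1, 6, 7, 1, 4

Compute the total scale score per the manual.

63

Convert to 0–6: 6, 3, 6, 3, 1, 6, 1, 6, 3, 5, 5, 0, 5, 6, 0, 3
Reverse-coded (reverse-coded value = 6 − response):
  item 5: 6 − 1 = 5
Scored: 6, 3, 6, 3, 5, 6, 1, 6, 3, 5, 5, 0, 5, 6, 0, 3
Total = 63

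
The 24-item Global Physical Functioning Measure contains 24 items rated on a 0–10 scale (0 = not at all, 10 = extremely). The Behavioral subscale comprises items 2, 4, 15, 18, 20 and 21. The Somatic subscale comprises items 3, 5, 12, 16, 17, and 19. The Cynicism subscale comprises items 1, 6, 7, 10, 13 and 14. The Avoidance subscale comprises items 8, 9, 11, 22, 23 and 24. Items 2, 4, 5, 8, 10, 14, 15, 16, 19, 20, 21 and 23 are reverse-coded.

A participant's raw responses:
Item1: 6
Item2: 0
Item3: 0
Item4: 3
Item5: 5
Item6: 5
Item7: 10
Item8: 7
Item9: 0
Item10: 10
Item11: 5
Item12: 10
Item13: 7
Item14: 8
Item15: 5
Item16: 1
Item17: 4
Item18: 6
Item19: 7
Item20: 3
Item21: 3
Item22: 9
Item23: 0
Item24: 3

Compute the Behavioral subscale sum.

Behavioral items: 2, 4, 15, 18, 20, 21.
Of these, items 2, 4, 15, 20 and 21 are reverse-coded; reverse-coded value = 10 − response.
  item 2: 10 − 0 = 10
  item 4: 10 − 3 = 7
  item 15: 10 − 5 = 5
  item 18: 6
  item 20: 10 − 3 = 7
  item 21: 10 − 3 = 7
Sum = 10 + 7 + 5 + 6 + 7 + 7 = 42

42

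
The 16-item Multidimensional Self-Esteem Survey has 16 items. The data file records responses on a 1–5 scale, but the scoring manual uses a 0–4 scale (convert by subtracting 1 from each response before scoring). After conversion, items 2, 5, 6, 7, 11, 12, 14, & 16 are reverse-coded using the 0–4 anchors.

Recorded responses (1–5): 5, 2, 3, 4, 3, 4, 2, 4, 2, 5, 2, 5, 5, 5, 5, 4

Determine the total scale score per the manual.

Convert to 0–4: 4, 1, 2, 3, 2, 3, 1, 3, 1, 4, 1, 4, 4, 4, 4, 3
Reverse-coded (reversed = (0+4) − raw = 4 − raw):
  item 2: 4 − 1 = 3
  item 5: 4 − 2 = 2
  item 6: 4 − 3 = 1
  item 7: 4 − 1 = 3
  item 11: 4 − 1 = 3
  item 12: 4 − 4 = 0
  item 14: 4 − 4 = 0
  item 16: 4 − 3 = 1
Scored: 4, 3, 2, 3, 2, 1, 3, 3, 1, 4, 3, 0, 4, 0, 4, 1
Total = 38

38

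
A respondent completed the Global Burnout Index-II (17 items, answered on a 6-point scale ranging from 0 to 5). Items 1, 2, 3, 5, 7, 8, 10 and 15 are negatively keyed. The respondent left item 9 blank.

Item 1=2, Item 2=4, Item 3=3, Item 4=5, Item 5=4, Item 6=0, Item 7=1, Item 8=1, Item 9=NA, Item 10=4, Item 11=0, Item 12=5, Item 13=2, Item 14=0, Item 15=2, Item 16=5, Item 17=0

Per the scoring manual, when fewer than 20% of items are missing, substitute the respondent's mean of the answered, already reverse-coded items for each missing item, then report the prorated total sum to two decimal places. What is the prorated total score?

38.25

Reverse-coded (on a 0–5 scale, reversed = 5 − raw):
  item 1: 5 − 2 = 3
  item 2: 5 − 4 = 1
  item 3: 5 − 3 = 2
  item 5: 5 − 4 = 1
  item 7: 5 − 1 = 4
  item 8: 5 − 1 = 4
  item 10: 5 − 4 = 1
  item 15: 5 − 2 = 3
Completed scored items (16 of 17): 3, 1, 2, 5, 1, 0, 4, 4, 1, 0, 5, 2, 0, 3, 5, 0; sum = 36.
Person mean = 36 / 16 ≈ 2.2500
Prorated total = (36 / 16) × 17 = 38.25 (to 2 dp)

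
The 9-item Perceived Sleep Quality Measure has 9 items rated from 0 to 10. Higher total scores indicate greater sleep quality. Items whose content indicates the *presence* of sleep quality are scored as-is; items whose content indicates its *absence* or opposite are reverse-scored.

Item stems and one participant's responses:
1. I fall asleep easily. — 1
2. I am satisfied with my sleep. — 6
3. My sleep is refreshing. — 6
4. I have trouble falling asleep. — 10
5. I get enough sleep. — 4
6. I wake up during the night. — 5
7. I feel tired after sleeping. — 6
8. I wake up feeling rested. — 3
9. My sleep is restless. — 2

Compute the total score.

37

Items 4, 6, 7, 9 describe the absence/opposite of sleep quality → reverse-score.
reversed = (0+10) − raw = 10 − raw.
  item 1: 1
  item 2: 6
  item 3: 6
  item 4: 10 − 10 = 0
  item 5: 4
  item 6: 10 − 5 = 5
  item 7: 10 − 6 = 4
  item 8: 3
  item 9: 10 − 2 = 8
Total = 1 + 6 + 6 + 0 + 4 + 5 + 4 + 3 + 8 = 37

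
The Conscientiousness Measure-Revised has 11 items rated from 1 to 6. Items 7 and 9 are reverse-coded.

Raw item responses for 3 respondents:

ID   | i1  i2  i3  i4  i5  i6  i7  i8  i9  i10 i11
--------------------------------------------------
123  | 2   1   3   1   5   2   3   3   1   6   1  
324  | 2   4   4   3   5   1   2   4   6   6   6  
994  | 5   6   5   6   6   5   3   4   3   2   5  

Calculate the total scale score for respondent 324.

41

Respondent 324 raw: 2, 4, 4, 3, 5, 1, 2, 4, 6, 6, 6.
Reverse-coded (reverse-coded value = 7 − response):
  item 1: 2
  item 2: 4
  item 3: 4
  item 4: 3
  item 5: 5
  item 6: 1
  item 7: 7 − 2 = 5
  item 8: 4
  item 9: 7 − 6 = 1
  item 10: 6
  item 11: 6
Sum = 2 + 4 + 4 + 3 + 5 + 1 + 5 + 4 + 1 + 6 + 6 = 41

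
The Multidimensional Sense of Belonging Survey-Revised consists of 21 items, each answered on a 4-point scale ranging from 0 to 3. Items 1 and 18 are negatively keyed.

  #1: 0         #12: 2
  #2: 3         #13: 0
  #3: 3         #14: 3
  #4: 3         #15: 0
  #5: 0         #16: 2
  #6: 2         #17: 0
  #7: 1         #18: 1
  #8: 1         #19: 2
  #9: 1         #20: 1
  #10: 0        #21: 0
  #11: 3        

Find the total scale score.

Apply reverse scoring (reversed = (0+3) − raw = 3 − raw):
  item 1: 3 − 0 = 3
  item 18: 3 − 1 = 2
Scored items: 3, 3, 3, 3, 0, 2, 1, 1, 1, 0, 3, 2, 0, 3, 0, 2, 0, 2, 2, 1, 0
Total = 3 + 3 + 3 + 3 + 0 + 2 + 1 + 1 + 1 + 0 + 3 + 2 + 0 + 3 + 0 + 2 + 0 + 2 + 2 + 1 + 0 = 32

32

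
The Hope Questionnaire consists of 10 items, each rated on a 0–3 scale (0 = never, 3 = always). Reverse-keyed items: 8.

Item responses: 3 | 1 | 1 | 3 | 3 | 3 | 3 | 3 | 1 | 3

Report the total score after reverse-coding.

Apply reverse scoring (on a 0–3 scale, reversed = 3 − raw):
  item 8: 3 − 3 = 0
Scored responses: 3, 1, 1, 3, 3, 3, 3, 0, 1, 3
Total = 3 + 1 + 1 + 3 + 3 + 3 + 3 + 0 + 1 + 3 = 21

21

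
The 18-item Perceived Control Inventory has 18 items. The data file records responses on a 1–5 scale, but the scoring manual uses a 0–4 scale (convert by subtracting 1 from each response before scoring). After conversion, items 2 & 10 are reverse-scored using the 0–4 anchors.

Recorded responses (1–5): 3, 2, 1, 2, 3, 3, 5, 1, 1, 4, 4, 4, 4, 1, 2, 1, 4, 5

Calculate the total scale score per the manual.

Convert to 0–4: 2, 1, 0, 1, 2, 2, 4, 0, 0, 3, 3, 3, 3, 0, 1, 0, 3, 4
Reverse-coded (on a 0–4 scale, reversed = 4 − raw):
  item 2: 4 − 1 = 3
  item 10: 4 − 3 = 1
Scored: 2, 3, 0, 1, 2, 2, 4, 0, 0, 1, 3, 3, 3, 0, 1, 0, 3, 4
Total = 32

32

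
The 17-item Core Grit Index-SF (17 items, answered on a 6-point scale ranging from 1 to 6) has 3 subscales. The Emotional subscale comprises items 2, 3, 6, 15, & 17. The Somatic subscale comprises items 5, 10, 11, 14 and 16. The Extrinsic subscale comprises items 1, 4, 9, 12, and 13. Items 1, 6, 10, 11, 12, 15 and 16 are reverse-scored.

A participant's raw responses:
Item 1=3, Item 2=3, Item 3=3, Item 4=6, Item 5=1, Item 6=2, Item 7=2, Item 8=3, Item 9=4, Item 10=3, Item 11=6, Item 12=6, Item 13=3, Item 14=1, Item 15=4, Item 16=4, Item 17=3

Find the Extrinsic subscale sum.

Extrinsic items: 1, 4, 9, 12, 13.
Of these, items 1 and 12 are reverse-scored; reverse-coded value = 7 − response.
  item 1: 7 − 3 = 4
  item 4: 6
  item 9: 4
  item 12: 7 − 6 = 1
  item 13: 3
Sum = 4 + 6 + 4 + 1 + 3 = 18

18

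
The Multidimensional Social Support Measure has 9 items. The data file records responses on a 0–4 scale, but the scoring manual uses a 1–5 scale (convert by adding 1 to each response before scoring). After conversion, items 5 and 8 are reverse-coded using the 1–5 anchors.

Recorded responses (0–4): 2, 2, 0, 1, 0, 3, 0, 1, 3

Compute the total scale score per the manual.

Convert to 1–5: 3, 3, 1, 2, 1, 4, 1, 2, 4
Reverse-coded (reversed = (1+5) − raw = 6 − raw):
  item 5: 6 − 1 = 5
  item 8: 6 − 2 = 4
Scored: 3, 3, 1, 2, 5, 4, 1, 4, 4
Total = 27

27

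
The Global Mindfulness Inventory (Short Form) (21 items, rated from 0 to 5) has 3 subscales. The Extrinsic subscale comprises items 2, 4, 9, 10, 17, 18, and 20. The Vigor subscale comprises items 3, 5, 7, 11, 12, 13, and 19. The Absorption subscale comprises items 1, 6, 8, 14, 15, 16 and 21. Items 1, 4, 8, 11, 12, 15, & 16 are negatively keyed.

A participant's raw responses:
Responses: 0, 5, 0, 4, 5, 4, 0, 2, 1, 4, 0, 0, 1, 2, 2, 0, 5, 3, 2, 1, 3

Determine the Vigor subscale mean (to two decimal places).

Vigor items: 3, 5, 7, 11, 12, 13, 19.
Of these, items 11 & 12 are negatively keyed; reversed = (0+5) − raw = 5 − raw.
  item 3: 0
  item 5: 5
  item 7: 0
  item 11: 5 − 0 = 5
  item 12: 5 − 0 = 5
  item 13: 1
  item 19: 2
Sum = 0 + 5 + 0 + 5 + 5 + 1 + 2 = 18
Mean = 18 / 7 = 2.57

2.57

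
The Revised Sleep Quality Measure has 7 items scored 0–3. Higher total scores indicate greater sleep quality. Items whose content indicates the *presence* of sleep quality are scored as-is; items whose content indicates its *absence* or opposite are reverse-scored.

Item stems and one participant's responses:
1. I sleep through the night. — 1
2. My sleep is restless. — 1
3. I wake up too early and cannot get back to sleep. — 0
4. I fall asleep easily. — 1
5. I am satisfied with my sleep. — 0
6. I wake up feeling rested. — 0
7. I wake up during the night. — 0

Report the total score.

Items 2, 3, 7 describe the absence/opposite of sleep quality → reverse-score.
reversed = (0+3) − raw = 3 − raw.
  item 1: 1
  item 2: 3 − 1 = 2
  item 3: 3 − 0 = 3
  item 4: 1
  item 5: 0
  item 6: 0
  item 7: 3 − 0 = 3
Total = 1 + 2 + 3 + 1 + 0 + 0 + 3 = 10

10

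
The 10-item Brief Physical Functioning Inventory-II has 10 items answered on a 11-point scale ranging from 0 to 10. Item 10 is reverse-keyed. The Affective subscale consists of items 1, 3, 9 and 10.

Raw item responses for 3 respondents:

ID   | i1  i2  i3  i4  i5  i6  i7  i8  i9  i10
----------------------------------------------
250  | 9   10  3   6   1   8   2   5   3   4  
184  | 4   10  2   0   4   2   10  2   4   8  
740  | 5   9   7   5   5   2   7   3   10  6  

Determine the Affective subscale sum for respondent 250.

21

Respondent 250 raw: 9, 10, 3, 6, 1, 8, 2, 5, 3, 4.
Affective items: 1, 3, 9, 10.
Reverse-coded (reversed = (0+10) − raw = 10 − raw):
  item 1: 9
  item 3: 3
  item 9: 3
  item 10: 10 − 4 = 6
Sum = 9 + 3 + 3 + 6 = 21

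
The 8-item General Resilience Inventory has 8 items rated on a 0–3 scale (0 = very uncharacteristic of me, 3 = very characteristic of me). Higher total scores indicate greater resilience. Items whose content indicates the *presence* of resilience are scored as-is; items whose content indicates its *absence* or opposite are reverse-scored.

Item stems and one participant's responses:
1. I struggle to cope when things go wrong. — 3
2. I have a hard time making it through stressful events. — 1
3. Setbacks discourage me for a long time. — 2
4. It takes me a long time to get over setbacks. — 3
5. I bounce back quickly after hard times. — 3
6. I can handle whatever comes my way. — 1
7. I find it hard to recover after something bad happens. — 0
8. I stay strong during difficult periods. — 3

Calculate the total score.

Items 1, 2, 3, 4, 7 describe the absence/opposite of resilience → reverse-score.
reversed = (0+3) − raw = 3 − raw.
  item 1: 3 − 3 = 0
  item 2: 3 − 1 = 2
  item 3: 3 − 2 = 1
  item 4: 3 − 3 = 0
  item 5: 3
  item 6: 1
  item 7: 3 − 0 = 3
  item 8: 3
Total = 0 + 2 + 1 + 0 + 3 + 1 + 3 + 3 = 13

13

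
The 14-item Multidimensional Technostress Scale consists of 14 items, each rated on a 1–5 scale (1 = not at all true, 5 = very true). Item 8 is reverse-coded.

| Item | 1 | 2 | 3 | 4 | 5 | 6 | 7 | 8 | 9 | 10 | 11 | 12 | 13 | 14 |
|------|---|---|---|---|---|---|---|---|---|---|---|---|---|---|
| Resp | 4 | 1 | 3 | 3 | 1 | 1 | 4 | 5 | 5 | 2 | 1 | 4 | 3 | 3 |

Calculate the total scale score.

Apply reverse scoring (reversed = (1+5) − raw = 6 − raw):
  item 8: 6 − 5 = 1
Scored items: 4, 1, 3, 3, 1, 1, 4, 1, 5, 2, 1, 4, 3, 3
Total = 4 + 1 + 3 + 3 + 1 + 1 + 4 + 1 + 5 + 2 + 1 + 4 + 3 + 3 = 36

36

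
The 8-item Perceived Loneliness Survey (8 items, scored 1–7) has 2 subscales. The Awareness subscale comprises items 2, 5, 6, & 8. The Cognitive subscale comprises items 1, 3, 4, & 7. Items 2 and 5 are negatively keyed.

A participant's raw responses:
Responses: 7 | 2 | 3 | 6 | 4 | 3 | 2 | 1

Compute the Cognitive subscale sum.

Cognitive items: 1, 3, 4, 7.
  item 1: 7
  item 3: 3
  item 4: 6
  item 7: 2
Sum = 7 + 3 + 6 + 2 = 18

18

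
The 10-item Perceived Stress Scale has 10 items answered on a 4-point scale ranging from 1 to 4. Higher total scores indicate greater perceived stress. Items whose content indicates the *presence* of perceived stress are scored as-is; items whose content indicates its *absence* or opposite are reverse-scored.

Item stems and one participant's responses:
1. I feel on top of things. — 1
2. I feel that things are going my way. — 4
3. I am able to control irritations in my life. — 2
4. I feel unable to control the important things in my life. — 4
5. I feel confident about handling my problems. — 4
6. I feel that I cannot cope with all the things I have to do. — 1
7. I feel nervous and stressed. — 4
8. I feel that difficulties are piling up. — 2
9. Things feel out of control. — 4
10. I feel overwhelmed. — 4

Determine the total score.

28

Items 1, 2, 3, 5 describe the absence/opposite of perceived stress → reverse-score.
reversed = (1+4) − raw = 5 − raw.
  item 1: 5 − 1 = 4
  item 2: 5 − 4 = 1
  item 3: 5 − 2 = 3
  item 4: 4
  item 5: 5 − 4 = 1
  item 6: 1
  item 7: 4
  item 8: 2
  item 9: 4
  item 10: 4
Total = 4 + 1 + 3 + 4 + 1 + 1 + 4 + 2 + 4 + 4 = 28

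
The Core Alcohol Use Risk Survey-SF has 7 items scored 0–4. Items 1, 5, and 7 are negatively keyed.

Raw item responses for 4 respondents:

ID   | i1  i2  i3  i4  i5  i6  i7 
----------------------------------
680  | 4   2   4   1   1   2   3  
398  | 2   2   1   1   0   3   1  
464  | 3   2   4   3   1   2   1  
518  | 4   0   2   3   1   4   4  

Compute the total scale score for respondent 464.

18

Respondent 464 raw: 3, 2, 4, 3, 1, 2, 1.
Reverse-coded (on a 0–4 scale, reversed = 4 − raw):
  item 1: 4 − 3 = 1
  item 2: 2
  item 3: 4
  item 4: 3
  item 5: 4 − 1 = 3
  item 6: 2
  item 7: 4 − 1 = 3
Sum = 1 + 2 + 4 + 3 + 3 + 2 + 3 = 18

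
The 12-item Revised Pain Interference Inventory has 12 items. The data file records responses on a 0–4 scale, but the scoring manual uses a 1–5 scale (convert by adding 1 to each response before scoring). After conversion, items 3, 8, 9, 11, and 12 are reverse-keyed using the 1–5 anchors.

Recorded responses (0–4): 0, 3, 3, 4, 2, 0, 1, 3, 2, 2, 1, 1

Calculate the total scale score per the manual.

Convert to 1–5: 1, 4, 4, 5, 3, 1, 2, 4, 3, 3, 2, 2
Reverse-coded (reversed = (1+5) − raw = 6 − raw):
  item 3: 6 − 4 = 2
  item 8: 6 − 4 = 2
  item 9: 6 − 3 = 3
  item 11: 6 − 2 = 4
  item 12: 6 − 2 = 4
Scored: 1, 4, 2, 5, 3, 1, 2, 2, 3, 3, 4, 4
Total = 34

34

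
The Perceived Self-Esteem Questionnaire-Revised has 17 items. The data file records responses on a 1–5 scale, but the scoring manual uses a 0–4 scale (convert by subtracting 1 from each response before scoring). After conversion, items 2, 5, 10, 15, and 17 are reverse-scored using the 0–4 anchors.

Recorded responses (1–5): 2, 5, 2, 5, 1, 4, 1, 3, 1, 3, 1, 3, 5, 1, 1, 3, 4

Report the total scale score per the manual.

Convert to 0–4: 1, 4, 1, 4, 0, 3, 0, 2, 0, 2, 0, 2, 4, 0, 0, 2, 3
Reverse-coded (reverse-coded value = 4 − response):
  item 2: 4 − 4 = 0
  item 5: 4 − 0 = 4
  item 10: 4 − 2 = 2
  item 15: 4 − 0 = 4
  item 17: 4 − 3 = 1
Scored: 1, 0, 1, 4, 4, 3, 0, 2, 0, 2, 0, 2, 4, 0, 4, 2, 1
Total = 30

30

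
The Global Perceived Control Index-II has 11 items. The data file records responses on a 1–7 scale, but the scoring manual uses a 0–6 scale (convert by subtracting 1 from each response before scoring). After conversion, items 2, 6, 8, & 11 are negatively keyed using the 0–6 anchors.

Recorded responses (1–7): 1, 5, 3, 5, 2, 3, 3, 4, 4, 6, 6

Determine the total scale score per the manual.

27

Convert to 0–6: 0, 4, 2, 4, 1, 2, 2, 3, 3, 5, 5
Reverse-coded (on a 0–6 scale, reversed = 6 − raw):
  item 2: 6 − 4 = 2
  item 6: 6 − 2 = 4
  item 8: 6 − 3 = 3
  item 11: 6 − 5 = 1
Scored: 0, 2, 2, 4, 1, 4, 2, 3, 3, 5, 1
Total = 27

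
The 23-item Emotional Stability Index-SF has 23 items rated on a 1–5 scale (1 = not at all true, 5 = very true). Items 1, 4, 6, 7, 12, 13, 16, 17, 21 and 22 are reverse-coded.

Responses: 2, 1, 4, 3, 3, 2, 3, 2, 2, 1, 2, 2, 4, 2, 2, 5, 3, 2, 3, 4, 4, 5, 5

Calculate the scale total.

60

Reverse-coded items use 6 − raw:
  item 1: 6 − 2 = 4
  item 4: 6 − 3 = 3
  item 6: 6 − 2 = 4
  item 7: 6 − 3 = 3
  item 12: 6 − 2 = 4
  item 13: 6 − 4 = 2
  item 16: 6 − 5 = 1
  item 17: 6 − 3 = 3
  item 21: 6 − 4 = 2
  item 22: 6 − 5 = 1
After reverse-coding: 4, 1, 4, 3, 3, 4, 3, 2, 2, 1, 2, 4, 2, 2, 2, 1, 3, 2, 3, 4, 2, 1, 5
Total = 4 + 1 + 4 + 3 + 3 + 4 + 3 + 2 + 2 + 1 + 2 + 4 + 2 + 2 + 2 + 1 + 3 + 2 + 3 + 4 + 2 + 1 + 5 = 60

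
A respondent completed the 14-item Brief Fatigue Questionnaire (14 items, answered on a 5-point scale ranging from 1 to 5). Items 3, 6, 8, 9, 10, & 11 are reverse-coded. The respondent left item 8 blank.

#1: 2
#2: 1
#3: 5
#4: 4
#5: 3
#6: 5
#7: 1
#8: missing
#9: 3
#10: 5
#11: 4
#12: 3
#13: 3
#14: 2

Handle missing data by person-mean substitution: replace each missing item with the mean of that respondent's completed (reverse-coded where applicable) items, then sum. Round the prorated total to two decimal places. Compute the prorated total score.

Reverse-coded (reversed = (1+5) − raw = 6 − raw):
  item 3: 6 − 5 = 1
  item 6: 6 − 5 = 1
  item 9: 6 − 3 = 3
  item 10: 6 − 5 = 1
  item 11: 6 − 4 = 2
Completed scored items (13 of 14): 2, 1, 1, 4, 3, 1, 1, 3, 1, 2, 3, 3, 2; sum = 27.
Person mean = 27 / 13 ≈ 2.0769
Prorated total = (27 / 13) × 14 = 29.08 (to 2 dp)

29.08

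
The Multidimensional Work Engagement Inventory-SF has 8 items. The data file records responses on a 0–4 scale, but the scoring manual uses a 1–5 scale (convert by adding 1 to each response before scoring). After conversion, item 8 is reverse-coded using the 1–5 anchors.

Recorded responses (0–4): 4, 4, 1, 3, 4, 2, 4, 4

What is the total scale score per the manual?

30

Convert to 1–5: 5, 5, 2, 4, 5, 3, 5, 5
Reverse-coded (on a 1–5 scale, reversed = 6 − raw):
  item 8: 6 − 5 = 1
Scored: 5, 5, 2, 4, 5, 3, 5, 1
Total = 30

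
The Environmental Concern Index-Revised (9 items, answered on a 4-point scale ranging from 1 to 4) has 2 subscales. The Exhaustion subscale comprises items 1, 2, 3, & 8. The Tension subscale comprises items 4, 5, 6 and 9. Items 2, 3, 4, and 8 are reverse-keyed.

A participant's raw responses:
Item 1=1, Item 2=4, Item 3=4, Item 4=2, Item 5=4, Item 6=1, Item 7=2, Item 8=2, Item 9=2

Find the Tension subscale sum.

10

Tension items: 4, 5, 6, 9.
Of these, item 4 is reverse-keyed; on a 1–4 scale, reversed = 5 − raw.
  item 4: 5 − 2 = 3
  item 5: 4
  item 6: 1
  item 9: 2
Sum = 3 + 4 + 1 + 2 = 10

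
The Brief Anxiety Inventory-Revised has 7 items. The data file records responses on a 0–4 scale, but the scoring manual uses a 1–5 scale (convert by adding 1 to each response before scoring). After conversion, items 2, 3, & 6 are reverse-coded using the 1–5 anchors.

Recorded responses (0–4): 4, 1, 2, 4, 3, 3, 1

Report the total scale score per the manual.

25

Convert to 1–5: 5, 2, 3, 5, 4, 4, 2
Reverse-coded (reverse-coded value = 6 − response):
  item 2: 6 − 2 = 4
  item 3: 6 − 3 = 3
  item 6: 6 − 4 = 2
Scored: 5, 4, 3, 5, 4, 2, 2
Total = 25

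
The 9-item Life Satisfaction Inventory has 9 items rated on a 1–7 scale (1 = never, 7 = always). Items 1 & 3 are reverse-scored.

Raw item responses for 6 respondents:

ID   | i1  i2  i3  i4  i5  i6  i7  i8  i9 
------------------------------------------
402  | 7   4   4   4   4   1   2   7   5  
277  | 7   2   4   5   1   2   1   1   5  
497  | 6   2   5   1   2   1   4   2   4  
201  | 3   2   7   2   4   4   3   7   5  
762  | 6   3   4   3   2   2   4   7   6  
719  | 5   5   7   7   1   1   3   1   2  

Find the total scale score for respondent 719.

Respondent 719 raw: 5, 5, 7, 7, 1, 1, 3, 1, 2.
Reverse-coded (reverse-coded value = 8 − response):
  item 1: 8 − 5 = 3
  item 2: 5
  item 3: 8 − 7 = 1
  item 4: 7
  item 5: 1
  item 6: 1
  item 7: 3
  item 8: 1
  item 9: 2
Sum = 3 + 5 + 1 + 7 + 1 + 1 + 3 + 1 + 2 = 24

24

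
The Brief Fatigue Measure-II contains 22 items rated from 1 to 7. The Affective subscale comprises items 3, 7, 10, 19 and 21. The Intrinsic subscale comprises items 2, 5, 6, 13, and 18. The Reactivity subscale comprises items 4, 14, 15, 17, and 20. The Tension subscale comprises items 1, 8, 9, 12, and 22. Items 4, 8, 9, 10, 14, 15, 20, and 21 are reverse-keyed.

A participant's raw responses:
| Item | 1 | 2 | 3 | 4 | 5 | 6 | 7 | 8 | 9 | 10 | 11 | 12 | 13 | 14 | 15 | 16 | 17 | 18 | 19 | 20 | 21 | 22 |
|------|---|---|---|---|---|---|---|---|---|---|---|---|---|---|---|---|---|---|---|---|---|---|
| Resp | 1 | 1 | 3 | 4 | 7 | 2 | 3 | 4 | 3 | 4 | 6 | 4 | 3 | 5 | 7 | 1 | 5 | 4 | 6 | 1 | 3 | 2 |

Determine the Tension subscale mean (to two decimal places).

3.20

Tension items: 1, 8, 9, 12, 22.
Of these, items 8 and 9 are reverse-keyed; reverse-coded value = 8 − response.
  item 1: 1
  item 8: 8 − 4 = 4
  item 9: 8 − 3 = 5
  item 12: 4
  item 22: 2
Sum = 1 + 4 + 5 + 4 + 2 = 16
Mean = 16 / 5 = 3.20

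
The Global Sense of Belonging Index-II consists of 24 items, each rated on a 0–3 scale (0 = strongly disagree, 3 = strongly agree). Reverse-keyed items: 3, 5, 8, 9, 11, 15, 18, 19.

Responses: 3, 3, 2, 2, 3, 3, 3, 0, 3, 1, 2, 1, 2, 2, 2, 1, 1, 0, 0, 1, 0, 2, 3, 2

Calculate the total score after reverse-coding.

42

Reversing items 3, 5, 8, 9, 11, 15, 18, and 19 with 3 − raw:
Total = 3 + 3 + (3−2) + 2 + (3−3) + 3 + 3 + (3−0) + (3−3) + 1 + (3−2) + 1 + 2 + 2 + (3−2) + 1 + 1 + (3−0) + (3−0) + 1 + 0 + 2 + 3 + 2
      = 3 + 3 + 1 + 2 + 0 + 3 + 3 + 3 + 0 + 1 + 1 + 1 + 2 + 2 + 1 + 1 + 1 + 3 + 3 + 1 + 0 + 2 + 3 + 2 = 42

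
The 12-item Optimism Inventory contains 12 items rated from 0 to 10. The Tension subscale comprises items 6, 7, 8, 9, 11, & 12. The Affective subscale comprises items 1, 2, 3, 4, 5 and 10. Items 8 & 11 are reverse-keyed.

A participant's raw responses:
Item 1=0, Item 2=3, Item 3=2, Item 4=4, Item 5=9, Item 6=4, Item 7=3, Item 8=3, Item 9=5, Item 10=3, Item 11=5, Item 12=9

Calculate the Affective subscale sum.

21

Affective items: 1, 2, 3, 4, 5, 10.
  item 1: 0
  item 2: 3
  item 3: 2
  item 4: 4
  item 5: 9
  item 10: 3
Sum = 0 + 3 + 2 + 4 + 9 + 3 = 21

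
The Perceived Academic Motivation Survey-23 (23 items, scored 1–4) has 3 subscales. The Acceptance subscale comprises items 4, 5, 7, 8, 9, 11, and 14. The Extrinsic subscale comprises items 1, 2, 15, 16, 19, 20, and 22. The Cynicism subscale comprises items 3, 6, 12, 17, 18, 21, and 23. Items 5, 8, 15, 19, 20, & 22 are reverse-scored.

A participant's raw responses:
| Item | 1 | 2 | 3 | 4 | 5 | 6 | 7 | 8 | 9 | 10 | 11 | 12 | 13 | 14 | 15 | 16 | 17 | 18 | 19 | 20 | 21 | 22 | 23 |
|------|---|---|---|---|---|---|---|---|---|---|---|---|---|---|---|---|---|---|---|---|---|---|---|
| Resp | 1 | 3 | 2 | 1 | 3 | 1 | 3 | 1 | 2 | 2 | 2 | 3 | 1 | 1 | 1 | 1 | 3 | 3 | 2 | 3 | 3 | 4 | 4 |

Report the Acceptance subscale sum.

15

Acceptance items: 4, 5, 7, 8, 9, 11, 14.
Of these, items 5 & 8 are reverse-scored; on a 1–4 scale, reversed = 5 − raw.
  item 4: 1
  item 5: 5 − 3 = 2
  item 7: 3
  item 8: 5 − 1 = 4
  item 9: 2
  item 11: 2
  item 14: 1
Sum = 1 + 2 + 3 + 4 + 2 + 2 + 1 = 15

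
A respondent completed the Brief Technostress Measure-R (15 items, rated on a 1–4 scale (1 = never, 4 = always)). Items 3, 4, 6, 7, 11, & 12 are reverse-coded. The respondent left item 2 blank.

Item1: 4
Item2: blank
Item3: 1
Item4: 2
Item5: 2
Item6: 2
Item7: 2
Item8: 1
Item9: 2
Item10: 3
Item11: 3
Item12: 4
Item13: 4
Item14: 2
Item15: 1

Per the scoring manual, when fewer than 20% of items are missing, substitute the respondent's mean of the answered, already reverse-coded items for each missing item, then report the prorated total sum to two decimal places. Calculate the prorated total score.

Reverse-coded (reversed = (1+4) − raw = 5 − raw):
  item 3: 5 − 1 = 4
  item 4: 5 − 2 = 3
  item 6: 5 − 2 = 3
  item 7: 5 − 2 = 3
  item 11: 5 − 3 = 2
  item 12: 5 − 4 = 1
Completed scored items (14 of 15): 4, 4, 3, 2, 3, 3, 1, 2, 3, 2, 1, 4, 2, 1; sum = 35.
Person mean = 35 / 14 ≈ 2.5000
Prorated total = (35 / 14) × 15 = 37.50 (to 2 dp)

37.50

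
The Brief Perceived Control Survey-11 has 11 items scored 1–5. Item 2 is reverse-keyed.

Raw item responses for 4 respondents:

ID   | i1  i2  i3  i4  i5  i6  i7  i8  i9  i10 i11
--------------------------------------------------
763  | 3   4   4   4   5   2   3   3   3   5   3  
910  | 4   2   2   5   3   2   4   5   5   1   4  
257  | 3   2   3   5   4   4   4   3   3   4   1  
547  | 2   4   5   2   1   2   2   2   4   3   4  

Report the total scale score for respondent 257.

38

Respondent 257 raw: 3, 2, 3, 5, 4, 4, 4, 3, 3, 4, 1.
Reverse-coded (reverse-coded value = 6 − response):
  item 1: 3
  item 2: 6 − 2 = 4
  item 3: 3
  item 4: 5
  item 5: 4
  item 6: 4
  item 7: 4
  item 8: 3
  item 9: 3
  item 10: 4
  item 11: 1
Sum = 3 + 4 + 3 + 5 + 4 + 4 + 4 + 3 + 3 + 4 + 1 = 38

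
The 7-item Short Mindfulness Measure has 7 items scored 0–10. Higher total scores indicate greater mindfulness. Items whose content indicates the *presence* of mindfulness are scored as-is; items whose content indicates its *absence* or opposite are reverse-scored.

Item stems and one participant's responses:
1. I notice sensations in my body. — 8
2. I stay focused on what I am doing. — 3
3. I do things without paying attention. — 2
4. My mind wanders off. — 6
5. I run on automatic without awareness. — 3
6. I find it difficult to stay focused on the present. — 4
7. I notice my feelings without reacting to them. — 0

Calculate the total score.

36

Items 3, 4, 5, 6 describe the absence/opposite of mindfulness → reverse-score.
reversed = (0+10) − raw = 10 − raw.
  item 1: 8
  item 2: 3
  item 3: 10 − 2 = 8
  item 4: 10 − 6 = 4
  item 5: 10 − 3 = 7
  item 6: 10 − 4 = 6
  item 7: 0
Total = 8 + 3 + 8 + 4 + 7 + 6 + 0 = 36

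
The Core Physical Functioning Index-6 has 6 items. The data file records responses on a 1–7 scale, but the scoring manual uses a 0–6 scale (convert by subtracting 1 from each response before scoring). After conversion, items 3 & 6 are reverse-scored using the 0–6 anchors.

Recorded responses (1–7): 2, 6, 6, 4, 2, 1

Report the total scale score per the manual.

Convert to 0–6: 1, 5, 5, 3, 1, 0
Reverse-coded (on a 0–6 scale, reversed = 6 − raw):
  item 3: 6 − 5 = 1
  item 6: 6 − 0 = 6
Scored: 1, 5, 1, 3, 1, 6
Total = 17

17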